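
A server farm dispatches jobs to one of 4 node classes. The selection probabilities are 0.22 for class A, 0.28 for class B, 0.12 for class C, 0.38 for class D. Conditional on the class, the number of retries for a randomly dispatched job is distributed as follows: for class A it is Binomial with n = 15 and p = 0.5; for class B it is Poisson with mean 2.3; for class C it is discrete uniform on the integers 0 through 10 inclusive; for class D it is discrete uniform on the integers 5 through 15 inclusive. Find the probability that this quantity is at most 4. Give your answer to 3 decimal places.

Conditional on each class, P(X ≤ 4): A: 0.0592346; B: 0.916249; C: 0.454545; D: 0.
By total probability, P(X ≤ 4) = 0.22·0.0592346 + 0.28·0.916249 + 0.12·0.454545 + 0.38·0 = 0.324127.

0.324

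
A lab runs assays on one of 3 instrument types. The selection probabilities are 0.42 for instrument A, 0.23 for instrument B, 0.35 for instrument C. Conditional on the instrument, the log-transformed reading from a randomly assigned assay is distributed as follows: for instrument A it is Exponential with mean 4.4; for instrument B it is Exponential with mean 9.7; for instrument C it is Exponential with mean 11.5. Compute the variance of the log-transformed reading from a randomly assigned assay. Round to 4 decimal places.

86.4440

Per component, A: μ=4.4, E[X²]=38.72; B: μ=9.7, E[X²]=188.18; C: μ=11.5, E[X²]=264.5.
E[X] = 0.42·4.4 + 0.23·9.7 + 0.35·11.5 = 8.104.
E[X²] = 0.42·38.72 + 0.23·188.18 + 0.35·264.5 = 152.119.
Var(X) = E[X²] − (E[X])² = 152.119 − 65.6748 = 86.444.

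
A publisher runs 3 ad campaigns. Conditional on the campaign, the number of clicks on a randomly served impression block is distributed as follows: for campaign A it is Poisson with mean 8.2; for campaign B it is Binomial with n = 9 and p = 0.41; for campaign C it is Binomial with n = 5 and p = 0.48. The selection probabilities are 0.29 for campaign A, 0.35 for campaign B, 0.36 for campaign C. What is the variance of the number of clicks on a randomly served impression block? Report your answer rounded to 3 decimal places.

9.375

Per component, A: μ=8.2, E[X²]=75.44; B: μ=3.69, E[X²]=15.7932; C: μ=2.4, E[X²]=7.008.
E[X] = 0.29·8.2 + 0.35·3.69 + 0.36·2.4 = 4.5335.
E[X²] = 0.29·75.44 + 0.35·15.7932 + 0.36·7.008 = 29.9281.
Var(X) = E[X²] − (E[X])² = 29.9281 − 20.5526 = 9.37548.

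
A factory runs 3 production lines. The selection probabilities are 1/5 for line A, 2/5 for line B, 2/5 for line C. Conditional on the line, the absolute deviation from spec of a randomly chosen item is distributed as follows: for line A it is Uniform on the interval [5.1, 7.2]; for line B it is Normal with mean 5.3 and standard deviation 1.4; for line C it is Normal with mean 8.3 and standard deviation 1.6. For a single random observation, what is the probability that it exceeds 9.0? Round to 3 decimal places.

0.134

Conditional on each line, P(X > 9.0): A: 0; B: 0.00411049; C: 0.330874.
By total probability, P(X > 9.0) = 0.2·0 + 0.4·0.00411049 + 0.4·0.330874 = 0.133994.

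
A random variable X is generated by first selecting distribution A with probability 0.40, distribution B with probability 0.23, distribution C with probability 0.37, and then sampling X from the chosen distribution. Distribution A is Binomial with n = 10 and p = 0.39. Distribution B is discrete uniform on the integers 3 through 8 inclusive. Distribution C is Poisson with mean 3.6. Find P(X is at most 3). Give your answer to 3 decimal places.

Conditional on each component, P(X ≤ 3): A: 0.407664; B: 0.166667; C: 0.515216.
By total probability, P(X ≤ 3) = 0.4·0.407664 + 0.23·0.166667 + 0.37·0.515216 = 0.392029.

0.392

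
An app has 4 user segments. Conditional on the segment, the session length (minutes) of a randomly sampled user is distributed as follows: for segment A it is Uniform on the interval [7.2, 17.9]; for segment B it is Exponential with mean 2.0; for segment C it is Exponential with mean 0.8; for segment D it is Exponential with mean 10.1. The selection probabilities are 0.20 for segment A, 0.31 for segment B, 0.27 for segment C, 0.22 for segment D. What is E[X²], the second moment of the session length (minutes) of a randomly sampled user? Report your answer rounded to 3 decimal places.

81.119

For each component E[X²] = Var + (mean)², giving A: 167.043; B: 8; C: 1.28; D: 204.02.
Overall E[X²] = 0.2·167.043 + 0.31·8 + 0.27·1.28 + 0.22·204.02 = 81.1187.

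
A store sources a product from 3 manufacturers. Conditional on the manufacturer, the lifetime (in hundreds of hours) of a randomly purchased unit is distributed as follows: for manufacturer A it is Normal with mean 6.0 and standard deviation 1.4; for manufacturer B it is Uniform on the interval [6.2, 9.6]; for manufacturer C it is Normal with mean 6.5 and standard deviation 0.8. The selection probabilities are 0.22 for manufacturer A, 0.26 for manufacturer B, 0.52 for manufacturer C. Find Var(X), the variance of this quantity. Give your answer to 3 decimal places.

Per component, A: μ=6, E[X²]=37.96; B: μ=7.9, E[X²]=63.3733; C: μ=6.5, E[X²]=42.89.
E[X] = 0.22·6 + 0.26·7.9 + 0.52·6.5 = 6.754.
E[X²] = 0.22·37.96 + 0.26·63.3733 + 0.52·42.89 = 47.1311.
Var(X) = E[X²] − (E[X])² = 47.1311 − 45.6165 = 1.51455.

1.515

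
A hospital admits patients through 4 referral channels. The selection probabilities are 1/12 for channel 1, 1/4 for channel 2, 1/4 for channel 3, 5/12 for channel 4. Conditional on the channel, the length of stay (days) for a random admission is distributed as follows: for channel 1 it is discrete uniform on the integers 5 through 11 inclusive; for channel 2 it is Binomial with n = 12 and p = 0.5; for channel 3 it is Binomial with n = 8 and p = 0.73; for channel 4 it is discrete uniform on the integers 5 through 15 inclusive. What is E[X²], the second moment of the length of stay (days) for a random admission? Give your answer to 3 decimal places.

70.171

For each component E[X²] = Var + (mean)², giving 1: 68; 2: 39; 3: 35.6824; 4: 110.
Overall E[X²] = 0.0833333·68 + 0.25·39 + 0.25·35.6824 + 0.416667·110 = 70.1706.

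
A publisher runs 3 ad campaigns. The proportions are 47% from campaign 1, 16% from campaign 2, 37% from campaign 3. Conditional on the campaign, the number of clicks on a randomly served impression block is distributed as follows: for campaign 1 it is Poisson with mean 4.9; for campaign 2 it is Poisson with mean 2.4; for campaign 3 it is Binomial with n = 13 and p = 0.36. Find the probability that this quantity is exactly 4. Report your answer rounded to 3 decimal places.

Conditional on each campaign, P(X = 4): 1: 0.178867; 2: 0.125408; 3: 0.216339.
By total probability, P(X = 4) = 0.47·0.178867 + 0.16·0.125408 + 0.37·0.216339 = 0.184178.

0.184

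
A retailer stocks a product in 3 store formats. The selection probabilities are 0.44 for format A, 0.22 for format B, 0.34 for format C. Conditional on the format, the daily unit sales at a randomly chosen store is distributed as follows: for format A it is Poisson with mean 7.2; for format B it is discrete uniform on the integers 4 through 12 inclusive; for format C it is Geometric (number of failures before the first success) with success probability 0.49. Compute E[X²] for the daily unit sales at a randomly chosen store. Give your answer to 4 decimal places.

For each component E[X²] = Var + (mean)², giving A: 59.04; B: 70.6667; C: 3.20741.
Overall E[X²] = 0.44·59.04 + 0.22·70.6667 + 0.34·3.20741 = 42.6148.

42.6148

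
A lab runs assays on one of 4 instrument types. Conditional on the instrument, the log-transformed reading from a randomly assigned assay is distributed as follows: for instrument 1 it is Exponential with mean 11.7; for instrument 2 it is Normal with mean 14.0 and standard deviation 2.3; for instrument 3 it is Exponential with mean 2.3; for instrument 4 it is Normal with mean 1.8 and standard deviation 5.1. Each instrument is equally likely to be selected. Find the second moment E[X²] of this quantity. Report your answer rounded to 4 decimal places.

For each component E[X²] = Var + (mean)², giving 1: 273.78; 2: 201.29; 3: 10.58; 4: 29.25.
Overall E[X²] = 0.25·273.78 + 0.25·201.29 + 0.25·10.58 + 0.25·29.25 = 128.725.

128.7250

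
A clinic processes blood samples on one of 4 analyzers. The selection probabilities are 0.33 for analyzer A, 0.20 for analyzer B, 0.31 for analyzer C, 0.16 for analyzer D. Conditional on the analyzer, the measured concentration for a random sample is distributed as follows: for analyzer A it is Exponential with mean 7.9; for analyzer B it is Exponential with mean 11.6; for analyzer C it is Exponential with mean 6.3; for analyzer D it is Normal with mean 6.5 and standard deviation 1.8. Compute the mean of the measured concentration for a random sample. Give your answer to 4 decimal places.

7.9200

Component means — A: 7.9; B: 11.6; C: 6.3; D: 6.5.
E[X] = 0.33·7.9 + 0.2·11.6 + 0.31·6.3 + 0.16·6.5 = 7.92.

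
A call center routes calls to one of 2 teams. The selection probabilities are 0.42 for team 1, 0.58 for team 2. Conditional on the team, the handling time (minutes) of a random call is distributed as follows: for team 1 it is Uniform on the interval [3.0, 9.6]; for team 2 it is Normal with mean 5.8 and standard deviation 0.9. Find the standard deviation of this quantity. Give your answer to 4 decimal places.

Per component, 1: μ=6.3, E[X²]=43.32; 2: μ=5.8, E[X²]=34.45.
E[X] = 0.42·6.3 + 0.58·5.8 = 6.01.
E[X²] = 0.42·43.32 + 0.58·34.45 = 38.1754.
Var(X) = E[X²] − (E[X])² = 38.1754 − 36.1201 = 2.0553.
SD(X) = √2.0553 = 1.43363.

1.4336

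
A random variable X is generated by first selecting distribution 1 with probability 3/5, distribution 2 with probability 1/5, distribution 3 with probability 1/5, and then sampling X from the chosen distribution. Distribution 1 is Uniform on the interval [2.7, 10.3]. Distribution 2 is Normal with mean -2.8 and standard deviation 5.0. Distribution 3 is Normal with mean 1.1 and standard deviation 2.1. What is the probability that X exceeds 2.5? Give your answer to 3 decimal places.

Conditional on each component, P(X > 2.5): 1: 1; 2: 0.144572; 3: 0.252493.
By total probability, P(X > 2.5) = 0.6·1 + 0.2·0.144572 + 0.2·0.252493 = 0.679413.

0.679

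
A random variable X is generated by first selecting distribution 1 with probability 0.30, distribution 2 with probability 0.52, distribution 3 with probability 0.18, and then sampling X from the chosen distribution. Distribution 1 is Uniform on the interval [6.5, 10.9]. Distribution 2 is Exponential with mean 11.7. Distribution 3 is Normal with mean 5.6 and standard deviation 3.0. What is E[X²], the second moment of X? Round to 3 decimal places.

172.821

For each component E[X²] = Var + (mean)², giving 1: 77.3033; 2: 273.78; 3: 40.36.
Overall E[X²] = 0.3·77.3033 + 0.52·273.78 + 0.18·40.36 = 172.821.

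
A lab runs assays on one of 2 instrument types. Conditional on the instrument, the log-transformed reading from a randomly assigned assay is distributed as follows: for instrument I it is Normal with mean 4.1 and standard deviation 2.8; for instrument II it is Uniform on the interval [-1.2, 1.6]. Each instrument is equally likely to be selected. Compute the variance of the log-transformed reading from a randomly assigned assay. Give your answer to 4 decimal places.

Per component, I: μ=4.1, E[X²]=24.65; II: μ=0.2, E[X²]=0.693333.
E[X] = 0.5·4.1 + 0.5·0.2 = 2.15.
E[X²] = 0.5·24.65 + 0.5·0.693333 = 12.6717.
Var(X) = E[X²] − (E[X])² = 12.6717 − 4.6225 = 8.04917.

8.0492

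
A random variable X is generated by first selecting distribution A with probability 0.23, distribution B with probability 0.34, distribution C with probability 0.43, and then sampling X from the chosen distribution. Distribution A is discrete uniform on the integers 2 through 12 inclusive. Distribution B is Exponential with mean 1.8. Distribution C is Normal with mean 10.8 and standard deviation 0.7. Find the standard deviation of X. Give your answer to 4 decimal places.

4.3586

Per component, A: μ=7, E[X²]=59; B: μ=1.8, E[X²]=6.48; C: μ=10.8, E[X²]=117.13.
E[X] = 0.23·7 + 0.34·1.8 + 0.43·10.8 = 6.866.
E[X²] = 0.23·59 + 0.34·6.48 + 0.43·117.13 = 66.1391.
Var(X) = E[X²] − (E[X])² = 66.1391 − 47.142 = 18.9971.
SD(X) = √18.9971 = 4.35857.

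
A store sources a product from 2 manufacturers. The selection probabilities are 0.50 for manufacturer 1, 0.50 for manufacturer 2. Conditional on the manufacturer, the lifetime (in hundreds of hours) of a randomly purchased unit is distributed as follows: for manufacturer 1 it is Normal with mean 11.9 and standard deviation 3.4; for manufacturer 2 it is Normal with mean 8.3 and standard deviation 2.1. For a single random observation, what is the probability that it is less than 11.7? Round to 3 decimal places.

Conditional on each manufacturer, P(X < 11.7): 1: 0.476546; 2: 0.947281.
By total probability, P(X < 11.7) = 0.5·0.476546 + 0.5·0.947281 = 0.711914.

0.712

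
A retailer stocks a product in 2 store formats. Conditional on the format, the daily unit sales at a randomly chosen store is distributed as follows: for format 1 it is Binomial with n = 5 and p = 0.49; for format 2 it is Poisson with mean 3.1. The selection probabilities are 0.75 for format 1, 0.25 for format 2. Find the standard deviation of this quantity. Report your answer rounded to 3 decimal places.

Per component, 1: μ=2.45, E[X²]=7.252; 2: μ=3.1, E[X²]=12.71.
E[X] = 0.75·2.45 + 0.25·3.1 = 2.6125.
E[X²] = 0.75·7.252 + 0.25·12.71 = 8.6165.
Var(X) = E[X²] − (E[X])² = 8.6165 − 6.82516 = 1.79134.
SD(X) = √1.79134 = 1.33841.

1.338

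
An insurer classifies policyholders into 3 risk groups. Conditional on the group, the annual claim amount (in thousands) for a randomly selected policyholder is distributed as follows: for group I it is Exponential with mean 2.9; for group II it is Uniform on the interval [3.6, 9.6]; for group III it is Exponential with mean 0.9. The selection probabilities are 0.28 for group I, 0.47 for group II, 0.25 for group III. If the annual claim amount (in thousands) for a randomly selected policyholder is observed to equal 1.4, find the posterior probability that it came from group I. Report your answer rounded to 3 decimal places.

Likelihoods f(1.4 | ·): I: 0.212786; II: 0; III: 0.234525.
Posterior ∝ prior × likelihood. Numerator for I: 0.28·0.212786 = 0.05958.
Normalizing constant: 0.28·0.212786 + 0.47·0 + 0.25·0.234525 = 0.118211.
P(I | observation) = 0.05958 / 0.118211 = 0.504014.

0.504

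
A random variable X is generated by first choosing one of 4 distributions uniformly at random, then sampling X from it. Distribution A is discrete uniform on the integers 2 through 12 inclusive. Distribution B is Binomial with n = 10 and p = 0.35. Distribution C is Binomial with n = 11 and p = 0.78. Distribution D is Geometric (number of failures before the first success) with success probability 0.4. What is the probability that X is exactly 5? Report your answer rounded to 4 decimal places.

Conditional on each component, P(X = 5): A: 0.0909091; B: 0.15357; C: 0.0151235; D: 0.031104.
By total probability, P(X = 5) = 0.25·0.0909091 + 0.25·0.15357 + 0.25·0.0151235 + 0.25·0.031104 = 0.0726767.

0.0727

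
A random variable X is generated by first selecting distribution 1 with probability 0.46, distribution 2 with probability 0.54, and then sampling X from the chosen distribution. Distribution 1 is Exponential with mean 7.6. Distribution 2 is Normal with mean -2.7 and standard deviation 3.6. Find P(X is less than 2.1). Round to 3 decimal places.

0.602

Conditional on each component, P(X < 2.1): 1: 0.241427; 2: 0.908789.
By total probability, P(X < 2.1) = 0.46·0.241427 + 0.54·0.908789 = 0.601802.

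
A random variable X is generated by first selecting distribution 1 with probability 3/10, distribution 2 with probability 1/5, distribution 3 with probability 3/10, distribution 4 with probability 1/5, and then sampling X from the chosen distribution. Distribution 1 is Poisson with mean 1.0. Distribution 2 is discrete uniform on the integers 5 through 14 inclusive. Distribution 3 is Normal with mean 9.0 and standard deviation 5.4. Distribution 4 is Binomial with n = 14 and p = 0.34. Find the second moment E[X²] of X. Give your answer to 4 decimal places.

58.5078

For each component E[X²] = Var + (mean)², giving 1: 2; 2: 98.5; 3: 110.16; 4: 25.7992.
Overall E[X²] = 0.3·2 + 0.2·98.5 + 0.3·110.16 + 0.2·25.7992 = 58.5078.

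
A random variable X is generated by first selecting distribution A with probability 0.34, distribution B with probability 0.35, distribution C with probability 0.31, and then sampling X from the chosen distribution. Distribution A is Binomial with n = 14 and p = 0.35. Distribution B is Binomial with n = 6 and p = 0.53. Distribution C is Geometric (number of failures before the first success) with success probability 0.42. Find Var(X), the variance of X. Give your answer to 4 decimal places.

4.6337

Per component, A: μ=4.9, E[X²]=27.195; B: μ=3.18, E[X²]=11.607; C: μ=1.38095, E[X²]=5.19501.
E[X] = 0.34·4.9 + 0.35·3.18 + 0.31·1.38095 = 3.2071.
E[X²] = 0.34·27.195 + 0.35·11.607 + 0.31·5.19501 = 14.9192.
Var(X) = E[X²] − (E[X])² = 14.9192 − 10.2855 = 4.63374.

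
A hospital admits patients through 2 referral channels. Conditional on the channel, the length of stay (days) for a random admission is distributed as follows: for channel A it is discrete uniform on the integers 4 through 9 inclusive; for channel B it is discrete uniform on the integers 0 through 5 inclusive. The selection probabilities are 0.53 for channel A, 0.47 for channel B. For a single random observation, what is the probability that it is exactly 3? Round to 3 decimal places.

0.078

Conditional on each channel, P(X = 3): A: 0; B: 0.166667.
By total probability, P(X = 3) = 0.53·0 + 0.47·0.166667 = 0.0783333.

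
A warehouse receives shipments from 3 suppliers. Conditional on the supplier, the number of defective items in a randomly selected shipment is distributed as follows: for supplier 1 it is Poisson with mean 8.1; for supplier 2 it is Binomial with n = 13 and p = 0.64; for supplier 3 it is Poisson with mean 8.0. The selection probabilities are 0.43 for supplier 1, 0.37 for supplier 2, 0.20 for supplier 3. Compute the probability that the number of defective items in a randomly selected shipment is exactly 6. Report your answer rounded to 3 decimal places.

Conditional on each supplier, P(X = 6): 1: 0.119067; 2: 0.0924091; 3: 0.122138.
By total probability, P(X = 6) = 0.43·0.119067 + 0.37·0.0924091 + 0.2·0.122138 = 0.109818.

0.110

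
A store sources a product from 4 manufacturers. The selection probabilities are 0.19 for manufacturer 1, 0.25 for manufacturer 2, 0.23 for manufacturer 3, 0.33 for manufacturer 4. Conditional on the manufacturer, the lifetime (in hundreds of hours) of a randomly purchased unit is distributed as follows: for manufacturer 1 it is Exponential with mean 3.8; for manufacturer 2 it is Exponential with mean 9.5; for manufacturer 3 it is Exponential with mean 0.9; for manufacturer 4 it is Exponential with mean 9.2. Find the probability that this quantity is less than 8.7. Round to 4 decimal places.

Conditional on each manufacturer, P(X < 8.7): 1: 0.89868; 2: 0.599799; 3: 0.999937; 4: 0.611574.
By total probability, P(X < 8.7) = 0.19·0.89868 + 0.25·0.599799 + 0.23·0.999937 + 0.33·0.611574 = 0.752504.

0.7525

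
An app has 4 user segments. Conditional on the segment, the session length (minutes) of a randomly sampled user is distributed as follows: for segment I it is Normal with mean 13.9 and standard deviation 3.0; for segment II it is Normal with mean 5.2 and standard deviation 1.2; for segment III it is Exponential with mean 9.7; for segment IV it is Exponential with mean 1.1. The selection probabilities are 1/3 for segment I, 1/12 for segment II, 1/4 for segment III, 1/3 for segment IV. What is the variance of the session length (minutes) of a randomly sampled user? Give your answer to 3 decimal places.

55.875

Per component, I: μ=13.9, E[X²]=202.21; II: μ=5.2, E[X²]=28.48; III: μ=9.7, E[X²]=188.18; IV: μ=1.1, E[X²]=2.42.
E[X] = 0.333333·13.9 + 0.0833333·5.2 + 0.25·9.7 + 0.333333·1.1 = 7.85833.
E[X²] = 0.333333·202.21 + 0.0833333·28.48 + 0.25·188.18 + 0.333333·2.42 = 117.628.
Var(X) = E[X²] − (E[X])² = 117.628 − 61.7534 = 55.8749.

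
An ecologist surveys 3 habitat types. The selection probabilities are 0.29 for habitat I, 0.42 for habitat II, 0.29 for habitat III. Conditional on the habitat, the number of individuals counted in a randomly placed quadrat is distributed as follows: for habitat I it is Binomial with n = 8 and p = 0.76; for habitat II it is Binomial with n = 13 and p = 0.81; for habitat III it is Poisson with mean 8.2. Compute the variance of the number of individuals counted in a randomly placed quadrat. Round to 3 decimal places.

Per component, I: μ=6.08, E[X²]=38.4256; II: μ=10.53, E[X²]=112.882; III: μ=8.2, E[X²]=75.44.
E[X] = 0.29·6.08 + 0.42·10.53 + 0.29·8.2 = 8.5638.
E[X²] = 0.29·38.4256 + 0.42·112.882 + 0.29·75.44 = 80.4313.
Var(X) = E[X²] − (E[X])² = 80.4313 − 73.3387 = 7.09263.

7.093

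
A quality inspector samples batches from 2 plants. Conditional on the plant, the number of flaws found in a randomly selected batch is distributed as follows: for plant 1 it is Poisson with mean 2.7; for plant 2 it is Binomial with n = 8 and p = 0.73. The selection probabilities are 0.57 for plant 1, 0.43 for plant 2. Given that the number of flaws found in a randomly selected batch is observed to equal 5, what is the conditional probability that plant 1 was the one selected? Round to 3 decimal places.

0.318

Likelihoods P(X=5 | ·): 1: 0.0803605; 2: 0.228504.
Posterior ∝ prior × likelihood. Numerator for 1: 0.57·0.0803605 = 0.0458055.
Normalizing constant: 0.57·0.0803605 + 0.43·0.228504 = 0.144062.
P(1 | observation) = 0.0458055 / 0.144062 = 0.317956.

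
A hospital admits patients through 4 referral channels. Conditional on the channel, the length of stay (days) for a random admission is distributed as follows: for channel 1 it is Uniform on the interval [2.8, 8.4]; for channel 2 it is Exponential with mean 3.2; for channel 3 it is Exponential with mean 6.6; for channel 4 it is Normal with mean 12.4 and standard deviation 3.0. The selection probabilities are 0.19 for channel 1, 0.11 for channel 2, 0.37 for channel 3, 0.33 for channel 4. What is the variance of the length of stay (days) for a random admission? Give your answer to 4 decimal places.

31.4504

Per component, 1: μ=5.6, E[X²]=33.9733; 2: μ=3.2, E[X²]=20.48; 3: μ=6.6, E[X²]=87.12; 4: μ=12.4, E[X²]=162.76.
E[X] = 0.19·5.6 + 0.11·3.2 + 0.37·6.6 + 0.33·12.4 = 7.95.
E[X²] = 0.19·33.9733 + 0.11·20.48 + 0.37·87.12 + 0.33·162.76 = 94.6529.
Var(X) = E[X²] − (E[X])² = 94.6529 − 63.2025 = 31.4504.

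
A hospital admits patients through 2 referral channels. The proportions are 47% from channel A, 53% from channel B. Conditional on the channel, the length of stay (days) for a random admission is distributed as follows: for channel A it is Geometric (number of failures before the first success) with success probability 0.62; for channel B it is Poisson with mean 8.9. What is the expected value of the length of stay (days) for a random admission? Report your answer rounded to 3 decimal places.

5.005

Component means — A: 0.612903; B: 8.9.
E[X] = 0.47·0.612903 + 0.53·8.9 = 5.00506.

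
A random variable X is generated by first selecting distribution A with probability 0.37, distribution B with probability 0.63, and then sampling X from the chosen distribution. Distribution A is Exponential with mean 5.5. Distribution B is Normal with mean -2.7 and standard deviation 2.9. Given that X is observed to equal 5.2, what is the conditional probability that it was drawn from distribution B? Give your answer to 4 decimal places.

Likelihoods f(5.2 | ·): A: 0.0706369; B: 0.00336572.
Posterior ∝ prior × likelihood. Numerator for B: 0.63·0.00336572 = 0.0021204.
Normalizing constant: 0.37·0.0706369 + 0.63·0.00336572 = 0.0282561.
P(B | observation) = 0.0021204 / 0.0282561 = 0.0750425.

0.0750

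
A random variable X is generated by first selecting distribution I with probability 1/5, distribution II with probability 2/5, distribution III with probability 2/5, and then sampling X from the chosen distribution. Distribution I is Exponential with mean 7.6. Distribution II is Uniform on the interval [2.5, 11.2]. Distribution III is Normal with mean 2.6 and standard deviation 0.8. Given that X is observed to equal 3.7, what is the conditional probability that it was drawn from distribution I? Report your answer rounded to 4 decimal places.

Likelihoods f(3.7 | ·): I: 0.0808637; II: 0.114943; III: 0.193765.
Posterior ∝ prior × likelihood. Numerator for I: 0.2·0.0808637 = 0.0161727.
Normalizing constant: 0.2·0.0808637 + 0.4·0.114943 + 0.4·0.193765 = 0.139656.
P(I | observation) = 0.0161727 / 0.139656 = 0.115804.

0.1158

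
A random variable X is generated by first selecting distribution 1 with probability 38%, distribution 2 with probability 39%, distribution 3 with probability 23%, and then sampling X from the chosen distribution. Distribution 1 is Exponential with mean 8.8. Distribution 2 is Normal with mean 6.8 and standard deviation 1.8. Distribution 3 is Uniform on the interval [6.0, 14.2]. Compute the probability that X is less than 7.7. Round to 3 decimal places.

Conditional on each component, P(X < 7.7): 1: 0.583138; 2: 0.691462; 3: 0.207317.
By total probability, P(X < 7.7) = 0.38·0.583138 + 0.39·0.691462 + 0.23·0.207317 = 0.538946.

0.539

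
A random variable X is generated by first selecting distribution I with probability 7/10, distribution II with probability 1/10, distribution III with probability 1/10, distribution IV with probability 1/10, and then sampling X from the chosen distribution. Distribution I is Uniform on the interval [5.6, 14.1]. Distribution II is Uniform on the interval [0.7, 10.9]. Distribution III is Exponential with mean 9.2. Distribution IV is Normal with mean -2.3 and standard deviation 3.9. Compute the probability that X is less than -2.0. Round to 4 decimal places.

Conditional on each component, P(X < -2.0): I: 0; II: 0; III: 0; IV: 0.530658.
By total probability, P(X < -2.0) = 0.7·0 + 0.1·0 + 0.1·0 + 0.1·0.530658 = 0.0530658.

0.0531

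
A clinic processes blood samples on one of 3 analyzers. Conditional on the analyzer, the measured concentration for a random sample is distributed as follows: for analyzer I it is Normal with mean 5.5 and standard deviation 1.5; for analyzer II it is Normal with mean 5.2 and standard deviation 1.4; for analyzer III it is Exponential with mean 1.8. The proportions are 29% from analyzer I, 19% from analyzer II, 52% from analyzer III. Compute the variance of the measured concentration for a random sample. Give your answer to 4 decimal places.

5.9212

Per component, I: μ=5.5, E[X²]=32.5; II: μ=5.2, E[X²]=29; III: μ=1.8, E[X²]=6.48.
E[X] = 0.29·5.5 + 0.19·5.2 + 0.52·1.8 = 3.519.
E[X²] = 0.29·32.5 + 0.19·29 + 0.52·6.48 = 18.3046.
Var(X) = E[X²] − (E[X])² = 18.3046 − 12.3834 = 5.92124.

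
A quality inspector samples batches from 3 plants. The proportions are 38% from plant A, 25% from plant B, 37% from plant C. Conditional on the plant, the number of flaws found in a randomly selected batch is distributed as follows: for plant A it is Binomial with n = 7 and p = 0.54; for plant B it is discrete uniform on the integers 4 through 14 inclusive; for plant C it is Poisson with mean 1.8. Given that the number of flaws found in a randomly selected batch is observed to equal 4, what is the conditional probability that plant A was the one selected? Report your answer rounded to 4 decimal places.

0.6899

Likelihoods P(X=4 | ·): A: 0.289679; B: 0.0909091; C: 0.0723017.
Posterior ∝ prior × likelihood. Numerator for A: 0.38·0.289679 = 0.110078.
Normalizing constant: 0.38·0.289679 + 0.25·0.0909091 + 0.37·0.0723017 = 0.159557.
P(A | observation) = 0.110078 / 0.159557 = 0.689898.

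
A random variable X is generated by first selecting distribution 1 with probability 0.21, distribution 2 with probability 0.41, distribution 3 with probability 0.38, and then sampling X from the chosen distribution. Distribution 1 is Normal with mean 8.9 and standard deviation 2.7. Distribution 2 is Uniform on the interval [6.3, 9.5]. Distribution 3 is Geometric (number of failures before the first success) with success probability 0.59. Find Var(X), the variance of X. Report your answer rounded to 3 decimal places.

Per component, 1: μ=8.9, E[X²]=86.5; 2: μ=7.9, E[X²]=63.2633; 3: μ=0.694915, E[X²]=1.66073.
E[X] = 0.21·8.9 + 0.41·7.9 + 0.38·0.694915 = 5.37207.
E[X²] = 0.21·86.5 + 0.41·63.2633 + 0.38·1.66073 = 44.734.
Var(X) = E[X²] − (E[X])² = 44.734 − 28.8591 = 15.8749.

15.875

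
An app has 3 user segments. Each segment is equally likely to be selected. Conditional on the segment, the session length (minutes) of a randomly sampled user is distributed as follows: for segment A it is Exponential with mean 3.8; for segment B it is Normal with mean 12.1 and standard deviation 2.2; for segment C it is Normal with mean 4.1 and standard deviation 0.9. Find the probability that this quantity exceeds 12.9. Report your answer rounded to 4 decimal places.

0.1305

Conditional on each segment, P(X > 12.9): A: 0.0335494; B: 0.358065; C: 0.
By total probability, P(X > 12.9) = 0.333333·0.0335494 + 0.333333·0.358065 + 0.333333·0 = 0.130538.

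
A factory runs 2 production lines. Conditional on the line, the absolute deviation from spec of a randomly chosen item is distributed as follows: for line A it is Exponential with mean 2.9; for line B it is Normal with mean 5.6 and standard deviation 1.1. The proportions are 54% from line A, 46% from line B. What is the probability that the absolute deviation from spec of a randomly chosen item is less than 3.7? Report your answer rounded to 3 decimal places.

0.409

Conditional on each line, P(X < 3.7): A: 0.72081; B: 0.0420593.
By total probability, P(X < 3.7) = 0.54·0.72081 + 0.46·0.0420593 = 0.408585.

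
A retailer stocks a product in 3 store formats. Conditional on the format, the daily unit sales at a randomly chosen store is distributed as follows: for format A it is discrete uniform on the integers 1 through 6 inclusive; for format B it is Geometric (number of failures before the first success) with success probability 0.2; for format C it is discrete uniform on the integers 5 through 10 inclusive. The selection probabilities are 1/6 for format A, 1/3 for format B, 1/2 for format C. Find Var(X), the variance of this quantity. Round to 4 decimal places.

Per component, A: μ=3.5, E[X²]=15.1667; B: μ=4, E[X²]=36; C: μ=7.5, E[X²]=59.1667.
E[X] = 0.166667·3.5 + 0.333333·4 + 0.5·7.5 = 5.66667.
E[X²] = 0.166667·15.1667 + 0.333333·36 + 0.5·59.1667 = 44.1111.
Var(X) = E[X²] − (E[X])² = 44.1111 − 32.1111 = 12.

12.0000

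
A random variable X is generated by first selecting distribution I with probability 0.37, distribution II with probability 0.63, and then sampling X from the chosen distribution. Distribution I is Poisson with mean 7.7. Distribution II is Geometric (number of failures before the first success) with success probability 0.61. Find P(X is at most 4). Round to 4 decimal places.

Conditional on each component, P(X ≤ 4): I: 0.118145; II: 0.990978.
By total probability, P(X ≤ 4) = 0.37·0.118145 + 0.63·0.990978 = 0.668029.

0.6680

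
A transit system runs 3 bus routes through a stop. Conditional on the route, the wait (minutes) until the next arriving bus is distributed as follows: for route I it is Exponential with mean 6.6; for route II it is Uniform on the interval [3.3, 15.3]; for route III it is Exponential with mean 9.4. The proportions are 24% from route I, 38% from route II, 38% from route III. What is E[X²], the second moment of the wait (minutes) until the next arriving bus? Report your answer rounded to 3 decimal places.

For each component E[X²] = Var + (mean)², giving I: 87.12; II: 98.49; III: 176.72.
Overall E[X²] = 0.24·87.12 + 0.38·98.49 + 0.38·176.72 = 125.489.

125.489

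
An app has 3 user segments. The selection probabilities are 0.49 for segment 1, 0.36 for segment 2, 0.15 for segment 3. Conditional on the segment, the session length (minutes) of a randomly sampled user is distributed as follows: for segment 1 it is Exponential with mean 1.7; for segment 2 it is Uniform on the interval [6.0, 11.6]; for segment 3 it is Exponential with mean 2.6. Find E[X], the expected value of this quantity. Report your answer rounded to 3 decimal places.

Component means — 1: 1.7; 2: 8.8; 3: 2.6.
E[X] = 0.49·1.7 + 0.36·8.8 + 0.15·2.6 = 4.391.

4.391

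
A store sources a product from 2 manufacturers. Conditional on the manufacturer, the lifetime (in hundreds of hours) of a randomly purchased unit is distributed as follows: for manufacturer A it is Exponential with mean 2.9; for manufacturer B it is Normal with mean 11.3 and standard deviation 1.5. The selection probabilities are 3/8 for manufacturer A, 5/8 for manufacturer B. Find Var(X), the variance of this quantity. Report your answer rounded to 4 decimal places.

Per component, A: μ=2.9, E[X²]=16.82; B: μ=11.3, E[X²]=129.94.
E[X] = 0.375·2.9 + 0.625·11.3 = 8.15.
E[X²] = 0.375·16.82 + 0.625·129.94 = 87.52.
Var(X) = E[X²] − (E[X])² = 87.52 − 66.4225 = 21.0975.

21.0975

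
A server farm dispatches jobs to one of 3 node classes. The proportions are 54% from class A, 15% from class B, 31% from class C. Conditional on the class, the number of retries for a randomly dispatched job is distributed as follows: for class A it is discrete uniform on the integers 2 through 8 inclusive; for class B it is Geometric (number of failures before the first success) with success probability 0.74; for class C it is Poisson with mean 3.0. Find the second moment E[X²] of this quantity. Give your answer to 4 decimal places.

For each component E[X²] = Var + (mean)², giving A: 29; B: 0.598247; C: 12.
Overall E[X²] = 0.54·29 + 0.15·0.598247 + 0.31·12 = 19.4697.

19.4697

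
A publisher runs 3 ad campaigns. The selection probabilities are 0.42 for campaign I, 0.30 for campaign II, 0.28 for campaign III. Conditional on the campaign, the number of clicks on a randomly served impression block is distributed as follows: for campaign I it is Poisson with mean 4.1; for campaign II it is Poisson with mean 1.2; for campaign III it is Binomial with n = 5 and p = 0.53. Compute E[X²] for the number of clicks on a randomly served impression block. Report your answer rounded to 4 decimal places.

11.8892

For each component E[X²] = Var + (mean)², giving I: 20.91; II: 2.64; III: 8.268.
Overall E[X²] = 0.42·20.91 + 0.3·2.64 + 0.28·8.268 = 11.8892.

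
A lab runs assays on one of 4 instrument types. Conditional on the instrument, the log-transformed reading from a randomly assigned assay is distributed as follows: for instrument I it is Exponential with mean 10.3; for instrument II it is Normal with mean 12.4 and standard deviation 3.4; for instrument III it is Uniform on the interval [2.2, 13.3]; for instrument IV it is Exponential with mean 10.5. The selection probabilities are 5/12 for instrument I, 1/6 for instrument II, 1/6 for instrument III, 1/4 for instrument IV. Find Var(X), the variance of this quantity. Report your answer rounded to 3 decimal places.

77.233

Per component, I: μ=10.3, E[X²]=212.18; II: μ=12.4, E[X²]=165.32; III: μ=7.75, E[X²]=70.33; IV: μ=10.5, E[X²]=220.5.
E[X] = 0.416667·10.3 + 0.166667·12.4 + 0.166667·7.75 + 0.25·10.5 = 10.275.
E[X²] = 0.416667·212.18 + 0.166667·165.32 + 0.166667·70.33 + 0.25·220.5 = 182.808.
Var(X) = E[X²] − (E[X])² = 182.808 − 105.576 = 77.2327.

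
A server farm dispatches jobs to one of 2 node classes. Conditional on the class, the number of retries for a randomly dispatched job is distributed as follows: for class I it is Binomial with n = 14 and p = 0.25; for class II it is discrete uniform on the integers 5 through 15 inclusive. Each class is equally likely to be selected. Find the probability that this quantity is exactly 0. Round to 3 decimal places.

Conditional on each class, P(X = 0): I: 0.0178179; II: 0.
By total probability, P(X = 0) = 0.5·0.0178179 + 0.5·0 = 0.00890897.

0.009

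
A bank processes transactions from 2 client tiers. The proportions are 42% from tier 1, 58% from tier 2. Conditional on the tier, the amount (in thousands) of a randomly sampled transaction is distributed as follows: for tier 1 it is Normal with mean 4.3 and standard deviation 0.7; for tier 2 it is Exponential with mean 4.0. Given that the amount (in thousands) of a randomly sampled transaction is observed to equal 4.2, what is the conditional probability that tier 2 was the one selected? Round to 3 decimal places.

0.176

Likelihoods f(4.2 | ·): 1: 0.564132; 2: 0.0874844.
Posterior ∝ prior × likelihood. Numerator for 2: 0.58·0.0874844 = 0.050741.
Normalizing constant: 0.42·0.564132 + 0.58·0.0874844 = 0.287676.
P(2 | observation) = 0.050741 / 0.287676 = 0.176382.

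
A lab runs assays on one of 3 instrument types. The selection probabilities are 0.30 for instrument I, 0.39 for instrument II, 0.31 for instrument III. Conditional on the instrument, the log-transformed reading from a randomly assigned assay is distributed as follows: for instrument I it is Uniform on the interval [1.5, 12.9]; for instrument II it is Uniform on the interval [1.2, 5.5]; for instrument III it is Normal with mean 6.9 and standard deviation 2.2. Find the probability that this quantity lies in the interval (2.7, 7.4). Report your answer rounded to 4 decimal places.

Conditional on each instrument, P(2.7 < X < 7.4): I: 0.412281; II: 0.651163; III: 0.561769.
By total probability, P(2.7 < X < 7.4) = 0.3·0.412281 + 0.39·0.651163 + 0.31·0.561769 = 0.551786.

0.5518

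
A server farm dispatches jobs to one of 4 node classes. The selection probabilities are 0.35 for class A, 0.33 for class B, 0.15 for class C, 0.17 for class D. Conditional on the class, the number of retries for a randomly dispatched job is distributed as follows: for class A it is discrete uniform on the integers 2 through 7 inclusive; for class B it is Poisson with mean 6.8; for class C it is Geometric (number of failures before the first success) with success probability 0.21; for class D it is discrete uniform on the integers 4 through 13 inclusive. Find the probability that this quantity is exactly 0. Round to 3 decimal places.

0.032

Conditional on each class, P(X = 0): A: 0; B: 0.00111378; C: 0.21; D: 0.
By total probability, P(X = 0) = 0.35·0 + 0.33·0.00111378 + 0.15·0.21 + 0.17·0 = 0.0318675.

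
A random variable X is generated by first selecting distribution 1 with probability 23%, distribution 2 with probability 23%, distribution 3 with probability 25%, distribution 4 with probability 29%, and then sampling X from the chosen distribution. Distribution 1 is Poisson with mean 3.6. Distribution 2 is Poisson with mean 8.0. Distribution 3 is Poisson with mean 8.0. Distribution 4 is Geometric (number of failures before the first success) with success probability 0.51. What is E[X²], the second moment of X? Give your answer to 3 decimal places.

39.183

For each component E[X²] = Var + (mean)², giving 1: 16.56; 2: 72; 3: 72; 4: 2.807.
Overall E[X²] = 0.23·16.56 + 0.23·72 + 0.25·72 + 0.29·2.807 = 39.1828.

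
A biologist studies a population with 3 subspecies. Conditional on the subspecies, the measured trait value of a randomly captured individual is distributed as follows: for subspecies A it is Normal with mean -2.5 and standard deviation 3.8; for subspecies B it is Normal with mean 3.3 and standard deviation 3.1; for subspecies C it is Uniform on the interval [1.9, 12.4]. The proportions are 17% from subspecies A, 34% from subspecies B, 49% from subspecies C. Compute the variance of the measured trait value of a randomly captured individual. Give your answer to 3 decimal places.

Per component, A: μ=-2.5, E[X²]=20.69; B: μ=3.3, E[X²]=20.5; C: μ=7.15, E[X²]=60.31.
E[X] = 0.17·-2.5 + 0.34·3.3 + 0.49·7.15 = 4.2005.
E[X²] = 0.17·20.69 + 0.34·20.5 + 0.49·60.31 = 40.0392.
Var(X) = E[X²] − (E[X])² = 40.0392 − 17.6442 = 22.395.

22.395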